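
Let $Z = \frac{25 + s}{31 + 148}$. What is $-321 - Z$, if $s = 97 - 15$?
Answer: $- \frac{57566}{179} \approx -321.6$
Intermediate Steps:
$s = 82$ ($s = 97 - 15 = 82$)
$Z = \frac{107}{179}$ ($Z = \frac{25 + 82}{31 + 148} = \frac{107}{179} \approx 0.59776$)
$-321 - Z = -321 - \frac{107}{179} = - \frac{57566}{179}$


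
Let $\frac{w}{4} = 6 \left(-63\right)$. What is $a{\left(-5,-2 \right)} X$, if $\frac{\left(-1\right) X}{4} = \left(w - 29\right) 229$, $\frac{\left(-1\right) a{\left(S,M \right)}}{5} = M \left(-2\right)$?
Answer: $-28231120$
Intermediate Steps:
$w = -1512$ ($w = 4 \cdot 6 \left(-63\right) = 4 \left(-378\right) = -1512$)
$a{\left(S,M \right)} = 10 M$ ($a{\left(S,M \right)} = - 5 M \left(-2\right) = - 5 \left(- 2 M\right) = 10 M$)
$X = 1411556$ ($X = - 4 \left(-1512 - 29\right) 229 = - 4 \left(\left(-1541\right) 229\right) = \left(-4\right) \left(-352889\right) = 1411556$)
$a{\left(-5,-2 \right)} X = 10 \left(-2\right) 1411556 = \left(-20\right) 1411556 = -28231120$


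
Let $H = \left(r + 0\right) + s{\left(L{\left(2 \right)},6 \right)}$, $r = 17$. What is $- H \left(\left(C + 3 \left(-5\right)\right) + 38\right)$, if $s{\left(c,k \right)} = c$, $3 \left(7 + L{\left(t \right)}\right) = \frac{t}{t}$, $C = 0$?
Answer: $- \frac{713}{3} \approx -237.67$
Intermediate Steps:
$L{\left(t \right)} = - \frac{20}{3}$ ($L{\left(t \right)} = -7 + \frac{t \frac{1}{t}}{3} = -7 + \frac{1}{3} \cdot 1 = -7 + \frac{1}{3} = - \frac{20}{3}$)
$H = \frac{31}{3}$ ($H = \left(17 + 0\right) - \frac{20}{3} = 17 - \frac{20}{3} = \frac{31}{3} \approx 10.333$)
$- H \left(\left(C + 3 \left(-5\right)\right) + 38\right) = \left(-1\right) \frac{31}{3} \left(\left(0 + 3 \left(-5\right)\right) + 38\right) = - \frac{31 \left(\left(0 - 15\right) + 38\right)}{3} = - \frac{31 \left(-15 + 38\right)}{3} = \left(- \frac{31}{3}\right) 23 = - \frac{713}{3}$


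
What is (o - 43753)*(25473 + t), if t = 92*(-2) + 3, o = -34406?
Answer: -1976797428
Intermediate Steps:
t = -181 (t = -184 + 3 = -181)
(o - 43753)*(25473 + t) = (-34406 - 43753)*(25473 - 181) = -78159*25292 = -1976797428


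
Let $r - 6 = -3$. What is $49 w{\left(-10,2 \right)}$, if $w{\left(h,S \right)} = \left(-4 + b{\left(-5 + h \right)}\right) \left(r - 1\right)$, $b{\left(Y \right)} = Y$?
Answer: $-1862$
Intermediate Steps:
$r = 3$ ($r = 6 - 3 = 3$)
$w{\left(h,S \right)} = -18 + 2 h$ ($w{\left(h,S \right)} = \left(-4 + \left(-5 + h\right)\right) \left(3 - 1\right) = \left(-9 + h\right) 2 = -18 + 2 h$)
$49 w{\left(-10,2 \right)} = 49 \left(-18 + 2 \left(-10\right)\right) = 49 \left(-18 - 20\right) = 49 \left(-38\right) = -1862$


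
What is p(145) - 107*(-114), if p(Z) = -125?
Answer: 12073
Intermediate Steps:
p(145) - 107*(-114) = -125 - 107*(-114) = -125 - 1*(-12198) = -125 + 12198 = 12073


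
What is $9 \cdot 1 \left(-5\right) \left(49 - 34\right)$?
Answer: $-675$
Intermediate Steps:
$9 \cdot 1 \left(-5\right) \left(49 - 34\right) = 9 \left(-5\right) \left(49 - 34\right) = \left(-45\right) 15 = -675$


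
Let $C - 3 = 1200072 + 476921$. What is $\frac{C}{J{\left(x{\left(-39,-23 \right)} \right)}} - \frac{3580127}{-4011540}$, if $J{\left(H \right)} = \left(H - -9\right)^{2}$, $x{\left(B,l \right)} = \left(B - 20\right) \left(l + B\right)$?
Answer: $\frac{54868906908743}{53942733099060} \approx 1.0172$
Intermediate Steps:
$x{\left(B,l \right)} = \left(-20 + B\right) \left(B + l\right)$
$J{\left(H \right)} = \left(9 + H\right)^{2}$ ($J{\left(H \right)} = \left(H + 9\right)^{2} = \left(9 + H\right)^{2}$)
$C = 1676996$ ($C = 3 + \left(1200072 + 476921\right) = 3 + 1676993 = 1676996$)
$\frac{C}{J{\left(x{\left(-39,-23 \right)} \right)}} - \frac{3580127}{-4011540} = \frac{1676996}{\left(9 - \left(-2137 - 1521\right)\right)^{2}} - \frac{3580127}{-4011540} = \frac{1676996}{\left(9 + \left(1521 + 780 + 460 + 897\right)\right)^{2}} - - \frac{3580127}{4011540} = \frac{1676996}{\left(9 + 3658\right)^{2}} + \frac{3580127}{4011540} = \frac{1676996}{3667^{2}} + \frac{3580127}{4011540} = \frac{1676996}{13446889} + \frac{3580127}{4011540} = \frac{54868906908743}{53942733099060}$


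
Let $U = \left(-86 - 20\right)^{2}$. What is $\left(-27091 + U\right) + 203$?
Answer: $-15652$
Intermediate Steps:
$U = 11236$ ($U = \left(-86 + \left(-45 + 25\right)\right)^{2} = \left(-86 - 20\right)^{2} = \left(-106\right)^{2} = 11236$)
$\left(-27091 + U\right) + 203 = \left(-27091 + 11236\right) + 203 = -15855 + 203 = -15652$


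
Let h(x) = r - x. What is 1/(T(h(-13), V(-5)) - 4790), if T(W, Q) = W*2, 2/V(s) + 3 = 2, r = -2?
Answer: -1/4768 ≈ -0.00020973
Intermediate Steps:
h(x) = -2 - x
V(s) = -2 (V(s) = 2/(-3 + 2) = 2/(-1) = 2*(-1) = -2)
T(W, Q) = 2*W
1/(T(h(-13), V(-5)) - 4790) = 1/(2*(-2 - 1*(-13)) - 4790) = 1/(2*(-2 + 13) - 4790) = 1/(2*11 - 4790) = 1/(22 - 4790) = 1/(-4768) = -1/4768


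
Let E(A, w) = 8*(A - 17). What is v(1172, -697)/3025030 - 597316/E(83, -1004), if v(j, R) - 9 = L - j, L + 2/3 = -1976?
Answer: -225862559653/199651980 ≈ -1131.3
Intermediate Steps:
L = -5930/3 (L = -⅔ - 1976 = -5930/3 ≈ -1976.7)
E(A, w) = -136 + 8*A (E(A, w) = 8*(-17 + A) = -136 + 8*A)
v(j, R) = -5903/3 - j (v(j, R) = 9 + (-5930/3 - j) = -5903/3 - j)
v(1172, -697)/3025030 - 597316/E(83, -1004) = (-5903/3 - 1*1172)/3025030 - 597316/(-136 + 8*83) = (-5903/3 - 1172)*(1/3025030) - 597316/(-136 + 664) = -9419/3*1/3025030 - 597316/528 = -9419/9075090 - 597316*1/528 = -9419/9075090 - 149329/132 = -225862559653/199651980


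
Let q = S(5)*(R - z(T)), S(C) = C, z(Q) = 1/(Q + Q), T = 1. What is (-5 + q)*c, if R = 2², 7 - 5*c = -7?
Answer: 35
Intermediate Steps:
z(Q) = 1/(2*Q)
c = 14/5 (c = 7/5 - ⅕*(-7) = 7/5 + 7/5 = 14/5 ≈ 2.8000)
R = 4
q = 35/2 (q = 5*(4 - 1/(2*1)) = 5*(4 - 1/2) = 5*(4 - 1*½) = 5*(4 - ½) = 5*(7/2) = 35/2 ≈ 17.500)
(-5 + q)*c = (-5 + 35/2)*(14/5) = (25/2)*(14/5) = 35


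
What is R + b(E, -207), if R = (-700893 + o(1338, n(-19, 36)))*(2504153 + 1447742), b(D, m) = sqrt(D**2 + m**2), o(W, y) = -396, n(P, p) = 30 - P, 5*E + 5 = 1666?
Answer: -2771420492655 + sqrt(3830146)/5 ≈ -2.7714e+12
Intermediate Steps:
E = 1661/5 (E = -1 + (1/5)*1666 = -1 + 1666/5 = 1661/5 ≈ 332.20)
R = -2771420492655 (R = (-700893 - 396)*(2504153 + 1447742) = -701289*3951895 = -2771420492655)
R + b(E, -207) = -2771420492655 + sqrt((1661/5)**2 + (-207)**2) = -2771420492655 + sqrt(2758921/25 + 42849) = -2771420492655 + sqrt(3830146/25) = -2771420492655 + sqrt(3830146)/5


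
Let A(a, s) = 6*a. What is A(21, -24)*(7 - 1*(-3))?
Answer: 1260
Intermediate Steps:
A(21, -24)*(7 - 1*(-3)) = (6*21)*(7 - 1*(-3)) = 126*(7 + 3) = 126*10 = 1260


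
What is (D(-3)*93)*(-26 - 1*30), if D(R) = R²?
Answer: -46872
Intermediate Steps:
(D(-3)*93)*(-26 - 1*30) = ((-3)²*93)*(-26 - 1*30) = (9*93)*(-26 - 30) = 837*(-56) = -46872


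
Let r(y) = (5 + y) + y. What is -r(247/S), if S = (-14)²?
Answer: -737/98 ≈ -7.5204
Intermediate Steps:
S = 196
r(y) = 5 + 2*y
-r(247/S) = -(5 + 2*(247/196)) = -(5 + 247/98) = -1*737/98 = -737/98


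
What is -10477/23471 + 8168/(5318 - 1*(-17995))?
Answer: -52539173/547179423 ≈ -0.096018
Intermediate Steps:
-10477/23471 + 8168/(5318 - 1*(-17995)) = -10477*1/23471 + 8168/(5318 + 17995) = -10477/23471 + 8168/23313 = -52539173/547179423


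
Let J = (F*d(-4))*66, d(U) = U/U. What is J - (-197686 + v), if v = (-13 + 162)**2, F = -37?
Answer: 173043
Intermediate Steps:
d(U) = 1
v = 22201 (v = 149**2 = 22201)
J = -2442 (J = -37*1*66 = -37*66 = -2442)
J - (-197686 + v) = -2442 - (-197686 + 22201) = -2442 - 1*(-175485) = -2442 + 175485 = 173043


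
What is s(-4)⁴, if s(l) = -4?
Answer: 256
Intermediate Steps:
s(-4)⁴ = (-4)⁴ = 256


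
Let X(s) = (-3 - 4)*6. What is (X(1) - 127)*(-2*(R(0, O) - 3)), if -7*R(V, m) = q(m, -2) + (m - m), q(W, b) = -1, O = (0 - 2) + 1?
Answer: -6760/7 ≈ -965.71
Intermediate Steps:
O = -1 (O = -2 + 1 = -1)
X(s) = -42 (X(s) = -7*6 = -42)
R(V, m) = ⅐ (R(V, m) = -(-1 + (m - m))/7 = -(-1 + 0)/7 = -⅐*(-1) = ⅐)
(X(1) - 127)*(-2*(R(0, O) - 3)) = (-42 - 127)*(-2*(⅐ - 3)) = -(-338)*(-20)/7 = -169*40/7 = -6760/7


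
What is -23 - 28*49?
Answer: -1395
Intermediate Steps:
-23 - 28*49 = -23 - 1372 = -1395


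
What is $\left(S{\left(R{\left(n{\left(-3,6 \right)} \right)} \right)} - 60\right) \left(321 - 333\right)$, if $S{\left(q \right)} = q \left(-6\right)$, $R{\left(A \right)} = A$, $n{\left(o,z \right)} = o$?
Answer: $504$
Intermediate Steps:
$S{\left(q \right)} = - 6 q$
$\left(S{\left(R{\left(n{\left(-3,6 \right)} \right)} \right)} - 60\right) \left(321 - 333\right) = \left(\left(-6\right) \left(-3\right) - 60\right) \left(321 - 333\right) = \left(18 - 60\right) \left(-12\right) = \left(-42\right) \left(-12\right) = 504$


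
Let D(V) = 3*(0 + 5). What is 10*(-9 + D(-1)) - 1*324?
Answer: -264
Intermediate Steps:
D(V) = 15 (D(V) = 3*5 = 15)
10*(-9 + D(-1)) - 1*324 = 10*(-9 + 15) - 1*324 = 10*6 - 324 = 60 - 324 = -264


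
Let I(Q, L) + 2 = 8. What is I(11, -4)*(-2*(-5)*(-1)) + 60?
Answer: 0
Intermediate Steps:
I(Q, L) = 6 (I(Q, L) = -2 + 8 = 6)
I(11, -4)*(-2*(-5)*(-1)) + 60 = 6*(-2*(-5)*(-1)) + 60 = 6*(10*(-1)) + 60 = 6*(-10) + 60 = -60 + 60 = 0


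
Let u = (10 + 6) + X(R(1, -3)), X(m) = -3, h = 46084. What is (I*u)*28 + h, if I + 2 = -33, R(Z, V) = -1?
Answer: 33344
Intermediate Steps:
I = -35 (I = -2 - 33 = -35)
u = 13 (u = (10 + 6) - 3 = 16 - 3 = 13)
(I*u)*28 + h = -35*13*28 + 46084 = -455*28 + 46084 = -12740 + 46084 = 33344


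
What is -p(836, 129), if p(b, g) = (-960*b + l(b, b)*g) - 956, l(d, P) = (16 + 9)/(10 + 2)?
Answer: 3212989/4 ≈ 8.0325e+5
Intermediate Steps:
l(d, P) = 25/12
p(b, g) = -956 - 960*b + 25*g/12 (p(b, g) = (-960*b + 25*g/12) - 956 = -956 - 960*b + 25*g/12)
-p(836, 129) = -(-956 - 960*836 + (25/12)*129) = -(-956 - 802560 + 1075/4) = -1*(-3212989/4) = 3212989/4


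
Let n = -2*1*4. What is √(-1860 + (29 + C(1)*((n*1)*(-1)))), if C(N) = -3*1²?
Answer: I*√1855 ≈ 43.07*I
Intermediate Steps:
n = -8 (n = -2*4 = -8)
C(N) = -3 (C(N) = -3*1 = -3)
√(-1860 + (29 + C(1)*((n*1)*(-1)))) = √(-1860 + (29 - 3*(-8*1)*(-1))) = √(-1860 + (29 - (-24)*(-1))) = √(-1860 + (29 - 3*8)) = √(-1860 + (29 - 24)) = √(-1860 + 5) = √(-1855) = I*√1855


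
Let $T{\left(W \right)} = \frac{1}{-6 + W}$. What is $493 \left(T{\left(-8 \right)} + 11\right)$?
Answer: $\frac{75429}{14} \approx 5387.8$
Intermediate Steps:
$493 \left(T{\left(-8 \right)} + 11\right) = 493 \left(\frac{1}{-6 - 8} + 11\right) = 493 \left(\frac{1}{-14} + 11\right) = 493 \left(- \frac{1}{14} + 11\right) = 493 \cdot \frac{153}{14} = \frac{75429}{14}$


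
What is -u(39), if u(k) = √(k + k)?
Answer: -√78 ≈ -8.8318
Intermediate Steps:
u(k) = √2*√k (u(k) = √(2*k) = √2*√k)
-u(39) = -√2*√39 = -√78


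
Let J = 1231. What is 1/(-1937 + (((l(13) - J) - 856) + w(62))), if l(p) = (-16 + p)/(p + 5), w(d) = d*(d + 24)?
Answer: 6/7847 ≈ 0.00076462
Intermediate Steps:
w(d) = d*(24 + d)
l(p) = (-16 + p)/(5 + p)
1/(-1937 + (((l(13) - J) - 856) + w(62))) = 1/(-1937 + ((((-16 + 13)/(5 + 13) - 1*1231) - 856) + 62*(24 + 62))) = 1/(-1937 + (((-3/18 - 1231) - 856) + 62*86)) = 1/(-1937 + ((((1/18)*(-3) - 1231) - 856) + 5332)) = 1/(-1937 + (((-⅙ - 1231) - 856) + 5332)) = 1/(-1937 + ((-7387/6 - 856) + 5332)) = 1/(-1937 + (-12523/6 + 5332)) = 1/(-1937 + 19469/6) = 1/(7847/6) = 6/7847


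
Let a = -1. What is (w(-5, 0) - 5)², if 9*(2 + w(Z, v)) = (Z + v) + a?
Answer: 529/9 ≈ 58.778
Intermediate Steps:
w(Z, v) = -19/9 + Z/9 + v/9 (w(Z, v) = -2 + ((Z + v) - 1)/9 = -2 + (-1 + Z + v)/9 = -2 + (-⅑ + Z/9 + v/9) = -19/9 + Z/9 + v/9)
(w(-5, 0) - 5)² = ((-19/9 + (⅑)*(-5) + (⅑)*0) - 5)² = ((-19/9 - 5/9 + 0) - 5)² = (-8/3 - 5)² = (-23/3)² = 529/9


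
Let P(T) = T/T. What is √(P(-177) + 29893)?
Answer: √29894 ≈ 172.90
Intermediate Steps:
P(T) = 1
√(P(-177) + 29893) = √(1 + 29893) = √29894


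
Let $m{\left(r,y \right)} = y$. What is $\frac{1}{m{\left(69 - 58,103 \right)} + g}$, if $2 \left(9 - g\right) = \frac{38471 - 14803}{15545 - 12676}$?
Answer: $\frac{2869}{309494} \approx 0.00927$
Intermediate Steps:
$g = \frac{13987}{2869}$ ($g = 9 - \frac{\left(38471 - 14803\right) \frac{1}{15545 - 12676}}{2} = 9 - \frac{23668 \cdot \frac{1}{2869}}{2} = 9 - \frac{11834}{2869} = \frac{13987}{2869} \approx 4.8752$)
$\frac{1}{m{\left(69 - 58,103 \right)} + g} = \frac{1}{103 + \frac{13987}{2869}} = \frac{1}{\frac{309494}{2869}} = \frac{2869}{309494}$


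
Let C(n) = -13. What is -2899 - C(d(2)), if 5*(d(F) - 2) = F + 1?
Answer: -2886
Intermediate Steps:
d(F) = 11/5 + F/5 (d(F) = 2 + (F + 1)/5 = 2 + (1 + F)/5 = 2 + (1/5 + F/5) = 11/5 + F/5)
-2899 - C(d(2)) = -2899 - 1*(-13) = -2899 + 13 = -2886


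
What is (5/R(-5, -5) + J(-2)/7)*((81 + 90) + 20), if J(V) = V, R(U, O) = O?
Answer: -1719/7 ≈ -245.57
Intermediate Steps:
(5/R(-5, -5) + J(-2)/7)*((81 + 90) + 20) = (5/(-5) - 2/7)*((81 + 90) + 20) = (5*(-⅕) - 2*⅐)*(171 + 20) = (-1 - 2/7)*191 = -9/7*191 = -1719/7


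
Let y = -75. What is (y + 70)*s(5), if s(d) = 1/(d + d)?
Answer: -1/2 ≈ -0.50000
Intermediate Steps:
s(d) = 1/(2*d)
(y + 70)*s(5) = (-75 + 70)*((1/2)/5) = -5/(2*5) = -5*1/10 = -1/2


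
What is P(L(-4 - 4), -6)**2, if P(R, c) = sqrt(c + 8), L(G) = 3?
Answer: 2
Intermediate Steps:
P(R, c) = sqrt(8 + c)
P(L(-4 - 4), -6)**2 = (sqrt(8 - 6))**2 = (sqrt(2))**2 = 2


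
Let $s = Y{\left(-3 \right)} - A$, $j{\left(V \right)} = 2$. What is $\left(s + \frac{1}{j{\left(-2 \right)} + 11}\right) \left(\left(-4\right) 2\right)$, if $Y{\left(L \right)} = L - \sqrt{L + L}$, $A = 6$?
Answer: $\frac{928}{13} + 8 i \sqrt{6} \approx 71.385 + 19.596 i$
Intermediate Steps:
$Y{\left(L \right)} = L - \sqrt{2} \sqrt{L}$ ($Y{\left(L \right)} = L - \sqrt{2 L} = L - \sqrt{2} \sqrt{L}$)
$s = -9 - i \sqrt{6}$ ($s = \left(-3 - \sqrt{2} \sqrt{-3}\right) - 6 = \left(-3 - \sqrt{2} i \sqrt{3}\right) - 6 = \left(-3 - i \sqrt{6}\right) - 6 = -9 - i \sqrt{6} \approx -9.0 - 2.4495 i$)
$\left(s + \frac{1}{j{\left(-2 \right)} + 11}\right) \left(\left(-4\right) 2\right) = \left(\left(-9 - i \sqrt{6}\right) + \frac{1}{2 + 11}\right) \left(\left(-4\right) 2\right) = \left(\left(-9 - i \sqrt{6}\right) + \frac{1}{13}\right) \left(-8\right) = \left(- \frac{116}{13} - i \sqrt{6}\right) \left(-8\right) = \frac{928}{13} + 8 i \sqrt{6}$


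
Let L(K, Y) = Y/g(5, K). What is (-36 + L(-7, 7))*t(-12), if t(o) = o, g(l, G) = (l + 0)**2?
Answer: 10716/25 ≈ 428.64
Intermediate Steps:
g(l, G) = l**2
L(K, Y) = Y/25 (L(K, Y) = Y/(5**2) = Y/25)
(-36 + L(-7, 7))*t(-12) = (-36 + (1/25)*7)*(-12) = (-36 + 7/25)*(-12) = -893/25*(-12) = 10716/25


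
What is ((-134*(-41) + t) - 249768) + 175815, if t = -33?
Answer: -68492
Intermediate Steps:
((-134*(-41) + t) - 249768) + 175815 = ((-134*(-41) - 33) - 249768) + 175815 = ((5494 - 33) - 249768) + 175815 = (5461 - 249768) + 175815 = -244307 + 175815 = -68492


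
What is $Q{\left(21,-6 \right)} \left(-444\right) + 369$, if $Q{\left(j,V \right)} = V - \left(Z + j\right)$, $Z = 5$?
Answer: $14577$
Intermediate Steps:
$Q{\left(j,V \right)} = -5 + V - j$ ($Q{\left(j,V \right)} = V - \left(5 + j\right) = -5 + V - j$)
$Q{\left(21,-6 \right)} \left(-444\right) + 369 = \left(-5 - 6 - 21\right) \left(-444\right) + 369 = \left(-32\right) \left(-444\right) + 369 = 14208 + 369 = 14577$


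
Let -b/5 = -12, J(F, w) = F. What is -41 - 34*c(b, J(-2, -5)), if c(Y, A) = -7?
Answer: 197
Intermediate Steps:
b = 60 (b = -5*(-12) = 60)
-41 - 34*c(b, J(-2, -5)) = -41 - 34*(-7) = -41 + 238 = 197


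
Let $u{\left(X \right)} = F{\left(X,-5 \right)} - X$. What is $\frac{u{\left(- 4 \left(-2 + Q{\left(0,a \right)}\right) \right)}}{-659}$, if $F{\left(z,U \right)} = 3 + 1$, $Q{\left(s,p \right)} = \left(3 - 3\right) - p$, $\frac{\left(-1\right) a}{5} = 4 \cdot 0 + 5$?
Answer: $- \frac{96}{659} \approx -0.14568$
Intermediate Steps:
$a = -25$ ($a = - 5 \left(4 \cdot 0 + 5\right) = - 5 \left(0 + 5\right) = \left(-5\right) 5 = -25$)
$Q{\left(s,p \right)} = - p$ ($Q{\left(s,p \right)} = 0 - p = - p$)
$F{\left(z,U \right)} = 4$
$u{\left(X \right)} = 4 - X$
$\frac{u{\left(- 4 \left(-2 + Q{\left(0,a \right)}\right) \right)}}{-659} = \frac{4 - - 4 \left(-2 - -25\right)}{-659} = \left(4 - - 4 \left(-2 + 25\right)\right) \left(- \frac{1}{659}\right) = \left(4 - \left(-4\right) 23\right) \left(- \frac{1}{659}\right) = \left(4 - -92\right) \left(- \frac{1}{659}\right) = \left(4 + 92\right) \left(- \frac{1}{659}\right) = 96 \left(- \frac{1}{659}\right) = - \frac{96}{659}$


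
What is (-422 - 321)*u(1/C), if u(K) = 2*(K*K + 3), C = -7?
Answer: -219928/49 ≈ -4488.3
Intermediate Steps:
u(K) = 6 + 2*K**2 (u(K) = 2*(K**2 + 3) = 2*(3 + K**2) = 6 + 2*K**2)
(-422 - 321)*u(1/C) = (-422 - 321)*(6 + 2*(1/(-7))**2) = -743*(6 + 2*(1*(-1/7))**2) = -743*(6 + 2*(-1/7)**2) = -743*(6 + 2*(1/49)) = -743*(6 + 2/49) = -743*296/49 = -219928/49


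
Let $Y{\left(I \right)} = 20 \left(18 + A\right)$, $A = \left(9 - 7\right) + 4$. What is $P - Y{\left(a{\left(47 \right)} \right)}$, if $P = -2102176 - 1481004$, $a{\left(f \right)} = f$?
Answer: $-3583660$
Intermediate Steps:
$A = 6$ ($A = 2 + 4 = 6$)
$Y{\left(I \right)} = 480$ ($Y{\left(I \right)} = 20 \left(18 + 6\right) = 20 \cdot 24 = 480$)
$P = -3583180$ ($P = -2102176 - 1481004 = -3583180$)
$P - Y{\left(a{\left(47 \right)} \right)} = -3583180 - 480 = -3583660$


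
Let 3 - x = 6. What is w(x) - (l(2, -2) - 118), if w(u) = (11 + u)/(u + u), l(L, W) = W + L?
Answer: 350/3 ≈ 116.67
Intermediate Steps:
l(L, W) = L + W
x = -3 (x = 3 - 1*6 = 3 - 6 = -3)
w(u) = (11 + u)/(2*u) (w(u) = (11 + u)/((2*u)) = (11 + u)*(1/(2*u)) = (11 + u)/(2*u))
w(x) - (l(2, -2) - 118) = (1/2)*(11 - 3)/(-3) - ((2 - 2) - 118) = (1/2)*(-1/3)*8 - (0 - 118) = -4/3 - 1*(-118) = -4/3 + 118 = 350/3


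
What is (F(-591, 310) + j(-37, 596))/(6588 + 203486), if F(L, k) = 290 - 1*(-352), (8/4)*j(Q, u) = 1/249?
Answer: 319717/104616852 ≈ 0.0030561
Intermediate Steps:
j(Q, u) = 1/498 (j(Q, u) = (½)/249 = (½)*(1/249) = 1/498)
F(L, k) = 642 (F(L, k) = 290 + 352 = 642)
(F(-591, 310) + j(-37, 596))/(6588 + 203486) = (642 + 1/498)/(6588 + 203486) = (319717/498)/210074 = (319717/498)*(1/210074) = 319717/104616852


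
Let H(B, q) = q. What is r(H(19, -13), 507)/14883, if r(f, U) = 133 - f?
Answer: 146/14883 ≈ 0.0098099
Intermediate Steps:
r(H(19, -13), 507)/14883 = (133 - 1*(-13))/14883 = (133 + 13)*(1/14883) = 146*(1/14883) = 146/14883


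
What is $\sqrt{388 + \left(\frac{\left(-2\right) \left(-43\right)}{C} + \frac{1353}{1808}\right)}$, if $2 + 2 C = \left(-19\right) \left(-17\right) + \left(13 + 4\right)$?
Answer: $\frac{3 \sqrt{1493336697}}{5876} \approx 19.73$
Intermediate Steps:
$C = 169$ ($C = -1 + \frac{\left(-19\right) \left(-17\right) + \left(13 + 4\right)}{2} = -1 + \frac{323 + 17}{2} = -1 + \frac{1}{2} \cdot 340 = -1 + 170 = 169$)
$\sqrt{388 + \left(\frac{\left(-2\right) \left(-43\right)}{C} + \frac{1353}{1808}\right)} = \sqrt{388 + \left(\frac{\left(-2\right) \left(-43\right)}{169} + \frac{1353}{1808}\right)} = \sqrt{388 + \left(86 \cdot \frac{1}{169} + 1353 \cdot \frac{1}{1808}\right)} = \sqrt{388 + \left(\frac{86}{169} + \frac{1353}{1808}\right)} = \sqrt{388 + \frac{384145}{305552}} = \sqrt{\frac{118938321}{305552}} = \frac{3 \sqrt{1493336697}}{5876}$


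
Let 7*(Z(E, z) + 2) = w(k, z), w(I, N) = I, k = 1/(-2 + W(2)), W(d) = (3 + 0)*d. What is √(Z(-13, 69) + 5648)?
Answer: √1106623/14 ≈ 75.140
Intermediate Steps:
W(d) = 3*d
k = ¼ (k = 1/(-2 + 3*2) = 1/(-2 + 6) = 1/4 = ¼ ≈ 0.25000)
Z(E, z) = -55/28 (Z(E, z) = -2 + (⅐)*(¼) = -2 + 1/28 = -55/28)
√(Z(-13, 69) + 5648) = √(-55/28 + 5648) = √(158089/28) = √1106623/14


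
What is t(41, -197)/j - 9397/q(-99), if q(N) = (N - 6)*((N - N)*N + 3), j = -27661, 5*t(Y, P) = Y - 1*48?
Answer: 259930858/8713215 ≈ 29.832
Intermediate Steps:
t(Y, P) = -48/5 + Y/5 (t(Y, P) = (Y - 1*48)/5 = (Y - 48)/5 = (-48 + Y)/5 = -48/5 + Y/5)
q(N) = -18 + 3*N (q(N) = (-6 + N)*(0*N + 3) = (-6 + N)*(0 + 3) = (-6 + N)*3 = -18 + 3*N)
t(41, -197)/j - 9397/q(-99) = (-48/5 + (⅕)*41)/(-27661) - 9397/(-18 + 3*(-99)) = (-48/5 + 41/5)*(-1/27661) - 9397/(-18 - 297) = -7/5*(-1/27661) - 9397/(-315) = 7/138305 - 9397*(-1/315) = 7/138305 + 9397/315 = 259930858/8713215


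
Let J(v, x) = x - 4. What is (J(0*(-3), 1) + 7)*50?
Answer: 200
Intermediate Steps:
J(v, x) = -4 + x
(J(0*(-3), 1) + 7)*50 = ((-4 + 1) + 7)*50 = (-3 + 7)*50 = 4*50 = 200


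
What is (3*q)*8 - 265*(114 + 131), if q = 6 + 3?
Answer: -64709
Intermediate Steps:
q = 9
(3*q)*8 - 265*(114 + 131) = (3*9)*8 - 265*(114 + 131) = 27*8 - 265*245 = 216 - 64925 = -64709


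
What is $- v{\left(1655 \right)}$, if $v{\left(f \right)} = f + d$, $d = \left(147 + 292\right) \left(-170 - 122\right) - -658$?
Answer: $125875$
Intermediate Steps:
$d = -127530$ ($d = 439 \left(-292\right) + 658 = -128188 + 658 = -127530$)
$v{\left(f \right)} = -127530 + f$ ($v{\left(f \right)} = f - 127530 = -127530 + f$)
$- v{\left(1655 \right)} = - (-127530 + 1655) = \left(-1\right) \left(-125875\right) = 125875$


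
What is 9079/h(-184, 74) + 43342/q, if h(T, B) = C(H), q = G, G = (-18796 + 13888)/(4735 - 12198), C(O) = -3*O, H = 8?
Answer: 214403127/3272 ≈ 65527.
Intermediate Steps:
G = 4908/7463 (G = -4908/(-7463) = -4908*(-1/7463) = 4908/7463 ≈ 0.65764)
q = 4908/7463 ≈ 0.65764
h(T, B) = -24 (h(T, B) = -3*8 = -24)
9079/h(-184, 74) + 43342/q = 9079/(-24) + 43342/(4908/7463) = 9079*(-1/24) + 43342*(7463/4908) = -9079/24 + 161730673/2454 = 214403127/3272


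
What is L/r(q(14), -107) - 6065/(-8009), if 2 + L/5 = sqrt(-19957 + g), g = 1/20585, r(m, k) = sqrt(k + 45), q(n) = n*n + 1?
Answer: 6065/8009 + 11*sqrt(1083286489570)/127627 + 5*I*sqrt(62)/31 ≈ 90.463 + 1.27*I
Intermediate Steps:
q(n) = 1 + n**2 (q(n) = n**2 + 1 = 1 + n**2)
r(m, k) = sqrt(45 + k)
g = 1/20585 ≈ 4.8579e-5
L = -10 + 22*I*sqrt(17472362735)/4117 (L = -10 + 5*sqrt(-19957 + 1/20585) = -10 + 5*sqrt(-410814844/20585) = -10 + 5*(22*I*sqrt(17472362735)/20585) = -10 + 22*I*sqrt(17472362735)/4117 ≈ -10.0 + 706.35*I)
L/r(q(14), -107) - 6065/(-8009) = (-10 + 22*I*sqrt(17472362735)/4117)/(sqrt(45 - 107)) - 6065/(-8009) = (-10 + 22*I*sqrt(17472362735)/4117)/(sqrt(-62)) - 6065*(-1/8009) = (-10 + 22*I*sqrt(17472362735)/4117)/((I*sqrt(62))) + 6065/8009 = (-10 + 22*I*sqrt(17472362735)/4117)*(-I*sqrt(62)/62) + 6065/8009 = -I*sqrt(62)*(-10 + 22*I*sqrt(17472362735)/4117)/62 + 6065/8009 = 6065/8009 - I*sqrt(62)*(-10 + 22*I*sqrt(17472362735)/4117)/62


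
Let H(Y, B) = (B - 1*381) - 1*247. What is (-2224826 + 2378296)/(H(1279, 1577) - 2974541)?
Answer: -76735/1486796 ≈ -0.051611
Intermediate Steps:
H(Y, B) = -628 + B (H(Y, B) = (B - 381) - 247 = (-381 + B) - 247 = -628 + B)
(-2224826 + 2378296)/(H(1279, 1577) - 2974541) = (-2224826 + 2378296)/((-628 + 1577) - 2974541) = 153470/(949 - 2974541) = 153470/(-2973592) = 153470*(-1/2973592) = -76735/1486796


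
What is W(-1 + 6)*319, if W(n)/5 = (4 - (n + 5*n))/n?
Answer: -8294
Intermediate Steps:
W(n) = 5*(4 - 6*n)/n (W(n) = 5*((4 - (n + 5*n))/n) = 5*((4 - 6*n)/n) = 5*(4 - 6*n)/n)
W(-1 + 6)*319 = (-30 + 20/(-1 + 6))*319 = (-30 + 20/5)*319 = (-30 + 20*(⅕))*319 = (-30 + 4)*319 = -26*319 = -8294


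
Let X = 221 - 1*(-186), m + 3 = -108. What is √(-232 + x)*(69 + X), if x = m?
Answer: 3332*I*√7 ≈ 8815.6*I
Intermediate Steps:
m = -111 (m = -3 - 108 = -111)
x = -111
X = 407 (X = 221 + 186 = 407)
√(-232 + x)*(69 + X) = √(-232 - 111)*(69 + 407) = √(-343)*476 = (7*I*√7)*476 = 3332*I*√7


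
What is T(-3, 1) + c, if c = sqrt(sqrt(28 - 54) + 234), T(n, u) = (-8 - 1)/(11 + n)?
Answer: -9/8 + sqrt(234 + I*sqrt(26)) ≈ 14.173 + 0.16666*I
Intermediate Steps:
T(n, u) = -9/(11 + n)
c = sqrt(234 + I*sqrt(26)) (c = sqrt(sqrt(-26) + 234) = sqrt(I*sqrt(26) + 234) = sqrt(234 + I*sqrt(26)) ≈ 15.298 + 0.1667*I)
T(-3, 1) + c = -9/(11 - 3) + sqrt(234 + I*sqrt(26)) = -9/8 + sqrt(234 + I*sqrt(26))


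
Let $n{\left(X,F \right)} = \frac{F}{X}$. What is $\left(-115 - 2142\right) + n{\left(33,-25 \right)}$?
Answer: $- \frac{74506}{33} \approx -2257.8$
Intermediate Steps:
$\left(-115 - 2142\right) + n{\left(33,-25 \right)} = \left(-115 - 2142\right) - \frac{25}{33} = -2257 - \frac{25}{33} = - \frac{74506}{33}$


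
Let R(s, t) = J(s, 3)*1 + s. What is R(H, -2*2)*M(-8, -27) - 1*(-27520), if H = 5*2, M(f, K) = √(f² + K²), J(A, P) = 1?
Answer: 27520 + 11*√793 ≈ 27830.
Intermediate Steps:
M(f, K) = √(K² + f²)
H = 10
R(s, t) = 1 + s (R(s, t) = 1*1 + s = 1 + s)
R(H, -2*2)*M(-8, -27) - 1*(-27520) = (1 + 10)*√((-27)² + (-8)²) - 1*(-27520) = 11*√(729 + 64) + 27520 = 11*√793 + 27520 = 27520 + 11*√793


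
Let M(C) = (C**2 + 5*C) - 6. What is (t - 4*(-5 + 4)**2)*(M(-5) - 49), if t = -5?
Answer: 495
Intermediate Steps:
M(C) = -6 + C**2 + 5*C
(t - 4*(-5 + 4)**2)*(M(-5) - 49) = (-5 - 4*(-5 + 4)**2)*((-6 + (-5)**2 + 5*(-5)) - 49) = (-5 - 4*(-1)**2)*((-6 + 25 - 25) - 49) = (-5 - 4*1)*(-6 - 49) = (-5 - 4)*(-55) = -9*(-55) = 495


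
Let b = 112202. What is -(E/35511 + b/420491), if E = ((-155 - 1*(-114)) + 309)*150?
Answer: -6962714474/4977351967 ≈ -1.3989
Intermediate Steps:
E = 40200 (E = ((-155 + 114) + 309)*150 = (-41 + 309)*150 = 268*150 = 40200)
-(E/35511 + b/420491) = -(40200/35511 + 112202/420491) = -(40200*(1/35511) + 112202*(1/420491)) = -(13400/11837 + 112202/420491) = -1*6962714474/4977351967 = -6962714474/4977351967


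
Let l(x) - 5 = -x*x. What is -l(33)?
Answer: 1084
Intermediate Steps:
l(x) = 5 - x² (l(x) = 5 - x*x = 5 - x²)
-l(33) = -(5 - 1*33²) = -(5 - 1*1089) = -(5 - 1089) = -1*(-1084) = 1084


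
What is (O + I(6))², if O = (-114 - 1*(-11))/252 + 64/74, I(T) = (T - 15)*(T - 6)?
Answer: 18088009/86936976 ≈ 0.20806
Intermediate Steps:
I(T) = (-15 + T)*(-6 + T)
O = 4253/9324 (O = (-114 + 11)*(1/252) + 64*(1/74) = -103*1/252 + 32/37 = -103/252 + 32/37 = 4253/9324 ≈ 0.45613)
(O + I(6))² = (4253/9324 + (90 + 6² - 21*6))² = (4253/9324 + (90 + 36 - 126))² = (4253/9324 + 0)² = (4253/9324)² = 18088009/86936976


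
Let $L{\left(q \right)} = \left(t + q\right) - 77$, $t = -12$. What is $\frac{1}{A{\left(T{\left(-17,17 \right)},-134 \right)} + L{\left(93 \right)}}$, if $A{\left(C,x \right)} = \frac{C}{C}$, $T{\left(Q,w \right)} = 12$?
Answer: $\frac{1}{5} \approx 0.2$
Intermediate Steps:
$L{\left(q \right)} = -89 + q$ ($L{\left(q \right)} = \left(-12 + q\right) - 77 = -89 + q$)
$A{\left(C,x \right)} = 1$
$\frac{1}{A{\left(T{\left(-17,17 \right)},-134 \right)} + L{\left(93 \right)}} = \frac{1}{1 + \left(-89 + 93\right)} = \frac{1}{1 + 4} = \frac{1}{5}$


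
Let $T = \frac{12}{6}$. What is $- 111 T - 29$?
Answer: $-251$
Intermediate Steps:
$T = 2$ ($T = 12 \cdot \frac{1}{6} = 2$)
$- 111 T - 29 = \left(-111\right) 2 - 29 = -222 - 29 = -251$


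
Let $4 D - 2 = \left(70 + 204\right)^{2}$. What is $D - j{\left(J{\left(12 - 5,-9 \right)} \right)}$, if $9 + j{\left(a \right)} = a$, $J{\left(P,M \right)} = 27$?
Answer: $\frac{37503}{2} \approx 18752.0$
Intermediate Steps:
$j{\left(a \right)} = -9 + a$
$D = \frac{37539}{2}$ ($D = \frac{1}{2} + \frac{\left(70 + 204\right)^{2}}{4} = \frac{1}{2} + \frac{274^{2}}{4} = \frac{1}{2} + \frac{1}{4} \cdot 75076 = \frac{1}{2} + 18769 = \frac{37539}{2} \approx 18770.0$)
$D - j{\left(J{\left(12 - 5,-9 \right)} \right)} = \frac{37539}{2} - \left(-9 + 27\right) = \frac{37539}{2} - 18 = \frac{37503}{2}$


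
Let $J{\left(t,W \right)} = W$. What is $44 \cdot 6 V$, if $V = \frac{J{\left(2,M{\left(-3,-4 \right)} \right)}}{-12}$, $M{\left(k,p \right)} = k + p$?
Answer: $154$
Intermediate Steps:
$V = \frac{7}{12}$ ($V = \frac{-3 - 4}{-12} = \left(-7\right) \left(- \frac{1}{12}\right) = \frac{7}{12} \approx 0.58333$)
$44 \cdot 6 V = 44 \cdot 6 \cdot \frac{7}{12} = 264 \cdot \frac{7}{12} = 154$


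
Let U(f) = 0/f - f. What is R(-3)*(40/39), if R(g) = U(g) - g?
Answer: 80/13 ≈ 6.1538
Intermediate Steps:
U(f) = -f (U(f) = 0 - f = -f)
R(g) = -2*g (R(g) = -g - g = -2*g)
R(-3)*(40/39) = (-2*(-3))*(40/39) = 6*(40*(1/39)) = 6*(40/39) = 80/13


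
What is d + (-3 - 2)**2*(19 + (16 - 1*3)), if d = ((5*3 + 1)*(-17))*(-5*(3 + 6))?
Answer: 13040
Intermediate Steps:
d = 12240 (d = ((15 + 1)*(-17))*(-5*9) = (16*(-17))*(-45) = -272*(-45) = 12240)
d + (-3 - 2)**2*(19 + (16 - 1*3)) = 12240 + (-3 - 2)**2*(19 + (16 - 1*3)) = 12240 + (-5)**2*(19 + (16 - 3)) = 12240 + 25*(19 + 13) = 12240 + 25*32 = 12240 + 800 = 13040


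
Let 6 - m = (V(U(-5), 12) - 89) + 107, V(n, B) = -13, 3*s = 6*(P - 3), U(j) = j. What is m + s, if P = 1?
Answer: -3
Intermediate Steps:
s = -4 (s = (6*(1 - 3))/3 = (6*(-2))/3 = (⅓)*(-12) = -4)
m = 1 (m = 6 - ((-13 - 89) + 107) = 6 - (-102 + 107) = 6 - 1*5 = 6 - 5 = 1)
m + s = 1 - 4 = -3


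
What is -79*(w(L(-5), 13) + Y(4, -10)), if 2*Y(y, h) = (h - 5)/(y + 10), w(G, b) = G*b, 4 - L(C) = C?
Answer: -257619/28 ≈ -9200.7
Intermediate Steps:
L(C) = 4 - C
Y(y, h) = (-5 + h)/(2*(10 + y)) (Y(y, h) = ((h - 5)/(y + 10))/2 = ((-5 + h)/(10 + y))/2 = (-5 + h)/(2*(10 + y)))
-79*(w(L(-5), 13) + Y(4, -10)) = -79*((4 - 1*(-5))*13 + (-5 - 10)/(2*(10 + 4))) = -79*((4 + 5)*13 + (1/2)*(-15)/14) = -79*(9*13 + (1/2)*(1/14)*(-15)) = -79*(117 - 15/28) = -79*3261/28 = -257619/28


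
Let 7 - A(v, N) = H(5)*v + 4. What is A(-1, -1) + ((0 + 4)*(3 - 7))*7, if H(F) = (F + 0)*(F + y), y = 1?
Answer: -79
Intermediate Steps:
H(F) = F*(1 + F) (H(F) = (F + 0)*(F + 1) = F*(1 + F))
A(v, N) = 3 - 30*v (A(v, N) = 7 - ((5*(1 + 5))*v + 4) = 7 - ((5*6)*v + 4) = 7 - (30*v + 4) = 7 - (4 + 30*v) = 7 + (-4 - 30*v) = 3 - 30*v)
A(-1, -1) + ((0 + 4)*(3 - 7))*7 = (3 - 30*(-1)) + ((0 + 4)*(3 - 7))*7 = (3 + 30) + (4*(-4))*7 = 33 - 16*7 = 33 - 112 = -79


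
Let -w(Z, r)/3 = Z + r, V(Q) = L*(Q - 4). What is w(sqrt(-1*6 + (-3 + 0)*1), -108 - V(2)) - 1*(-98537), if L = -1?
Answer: 98867 - 9*I ≈ 98867.0 - 9.0*I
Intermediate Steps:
V(Q) = 4 - Q (V(Q) = -(Q - 4) = -(-4 + Q) = 4 - Q)
w(Z, r) = -3*Z - 3*r (w(Z, r) = -3*(Z + r) = -3*Z - 3*r)
w(sqrt(-1*6 + (-3 + 0)*1), -108 - V(2)) - 1*(-98537) = (-3*sqrt(-1*6 + (-3 + 0)*1) - 3*(-108 - (4 - 1*2))) - 1*(-98537) = (-3*sqrt(-6 - 3*1) - 3*(-108 - (4 - 2))) + 98537 = (-3*sqrt(-6 - 3) - 3*(-108 - 1*2)) + 98537 = (-9*I - 3*(-108 - 2)) + 98537 = (-9*I - 3*(-110)) + 98537 = (-9*I + 330) + 98537 = (330 - 9*I) + 98537 = 98867 - 9*I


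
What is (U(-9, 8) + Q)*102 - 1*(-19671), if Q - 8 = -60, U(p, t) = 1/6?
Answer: 14384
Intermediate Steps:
U(p, t) = ⅙
Q = -52 (Q = 8 - 60 = -52)
(U(-9, 8) + Q)*102 - 1*(-19671) = (⅙ - 52)*102 - 1*(-19671) = -311/6*102 + 19671 = -5287 + 19671 = 14384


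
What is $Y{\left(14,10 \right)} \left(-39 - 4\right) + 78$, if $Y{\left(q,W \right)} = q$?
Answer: $-524$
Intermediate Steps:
$Y{\left(14,10 \right)} \left(-39 - 4\right) + 78 = 14 \left(-39 - 4\right) + 78 = 14 \left(-43\right) + 78 = -602 + 78 = -524$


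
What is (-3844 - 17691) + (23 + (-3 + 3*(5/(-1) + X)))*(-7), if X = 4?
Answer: -21654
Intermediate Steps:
(-3844 - 17691) + (23 + (-3 + 3*(5/(-1) + X)))*(-7) = (-3844 - 17691) + (23 + (-3 + 3*(5/(-1) + 4)))*(-7) = -21535 + (23 + (-3 + 3*(5*(-1) + 4)))*(-7) = -21535 + (23 + (-3 + 3*(-5 + 4)))*(-7) = -21535 + (23 + (-3 + 3*(-1)))*(-7) = -21535 + (23 + (-3 - 3))*(-7) = -21535 + (23 - 6)*(-7) = -21535 + 17*(-7) = -21535 - 119 = -21654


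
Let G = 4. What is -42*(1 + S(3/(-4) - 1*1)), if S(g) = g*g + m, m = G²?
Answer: -6741/8 ≈ -842.63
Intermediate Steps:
m = 16 (m = 4² = 16)
S(g) = 16 + g² (S(g) = g*g + 16 = g² + 16 = 16 + g²)
-42*(1 + S(3/(-4) - 1*1)) = -42*(1 + (16 + (3/(-4) - 1*1)²)) = -42*(1 + (16 + (3*(-¼) - 1)²)) = -42*(1 + (16 + (-¾ - 1)²)) = -42*(1 + (16 + (-7/4)²)) = -42*(1 + (16 + 49/16)) = -42*(1 + 305/16) = -42*321/16 = -6741/8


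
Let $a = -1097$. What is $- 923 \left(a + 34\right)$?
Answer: $981149$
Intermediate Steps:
$- 923 \left(a + 34\right) = - 923 \left(-1097 + 34\right) = \left(-923\right) \left(-1063\right) = 981149$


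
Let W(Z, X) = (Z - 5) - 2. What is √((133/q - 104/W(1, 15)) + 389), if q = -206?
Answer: √154941870/618 ≈ 20.142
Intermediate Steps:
W(Z, X) = -7 + Z (W(Z, X) = (-5 + Z) - 2 = -7 + Z)
√((133/q - 104/W(1, 15)) + 389) = √((133/(-206) - 104/(-7 + 1)) + 389) = √((133*(-1/206) - 104/(-6)) + 389) = √((-133/206 - 104*(-⅙)) + 389) = √((-133/206 + 52/3) + 389) = √(10313/618 + 389) = √(250715/618) = √154941870/618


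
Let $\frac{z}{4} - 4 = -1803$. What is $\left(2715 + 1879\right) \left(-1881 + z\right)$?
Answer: $-41699738$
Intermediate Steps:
$z = -7196$ ($z = 16 + 4 \left(-1803\right) = 16 - 7212 = -7196$)
$\left(2715 + 1879\right) \left(-1881 + z\right) = \left(2715 + 1879\right) \left(-1881 - 7196\right) = 4594 \left(-9077\right) = -41699738$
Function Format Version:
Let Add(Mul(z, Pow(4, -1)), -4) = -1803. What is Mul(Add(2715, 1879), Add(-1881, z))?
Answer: -41699738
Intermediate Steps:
z = -7196 (z = Add(16, Mul(4, -1803)) = Add(16, -7212) = -7196)
Mul(Add(2715, 1879), Add(-1881, z)) = Mul(Add(2715, 1879), Add(-1881, -7196)) = Mul(4594, -9077) = -41699738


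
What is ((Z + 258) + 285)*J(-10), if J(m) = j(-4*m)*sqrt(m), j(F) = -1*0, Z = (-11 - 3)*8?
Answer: 0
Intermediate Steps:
Z = -112 (Z = -14*8 = -112)
j(F) = 0
J(m) = 0 (J(m) = 0*sqrt(m) = 0)
((Z + 258) + 285)*J(-10) = ((-112 + 258) + 285)*0 = (146 + 285)*0 = 431*0 = 0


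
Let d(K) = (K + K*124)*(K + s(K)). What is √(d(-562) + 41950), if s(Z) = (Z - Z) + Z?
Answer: 5*√3160118 ≈ 8888.4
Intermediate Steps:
s(Z) = Z (s(Z) = 0 + Z = Z)
d(K) = 250*K² (d(K) = (K + K*124)*(K + K) = (K + 124*K)*(2*K) = (125*K)*(2*K) = 250*K²)
√(d(-562) + 41950) = √(250*(-562)² + 41950) = √(250*315844 + 41950) = √(78961000 + 41950) = √79002950 = 5*√3160118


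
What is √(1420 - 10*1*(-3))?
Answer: 5*√58 ≈ 38.079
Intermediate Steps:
√(1420 - 10*1*(-3)) = √(1420 - 10*(-3)) = √(1420 + 30) = √1450 = 5*√58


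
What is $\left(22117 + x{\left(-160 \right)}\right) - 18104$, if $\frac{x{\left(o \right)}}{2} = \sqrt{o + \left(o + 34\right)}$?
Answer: $4013 + 2 i \sqrt{286} \approx 4013.0 + 33.823 i$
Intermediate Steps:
$x{\left(o \right)} = 2 \sqrt{34 + 2 o}$ ($x{\left(o \right)} = 2 \sqrt{o + \left(o + 34\right)} = 2 \sqrt{o + \left(34 + o\right)} = 2 \sqrt{34 + 2 o}$)
$\left(22117 + x{\left(-160 \right)}\right) - 18104 = \left(22117 + 2 \sqrt{34 + 2 \left(-160\right)}\right) - 18104 = \left(22117 + 2 \sqrt{34 - 320}\right) - 18104 = \left(22117 + 2 \sqrt{-286}\right) - 18104 = \left(22117 + 2 i \sqrt{286}\right) - 18104 = 4013 + 2 i \sqrt{286}$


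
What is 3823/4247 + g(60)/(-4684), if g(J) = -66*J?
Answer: 8681263/4973237 ≈ 1.7456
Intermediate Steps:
3823/4247 + g(60)/(-4684) = 3823/4247 - 66*60/(-4684) = 3823*(1/4247) - 3960*(-1/4684) = 3823/4247 + 990/1171 = 8681263/4973237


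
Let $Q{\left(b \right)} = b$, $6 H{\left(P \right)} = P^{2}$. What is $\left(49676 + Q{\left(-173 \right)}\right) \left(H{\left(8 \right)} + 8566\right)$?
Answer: $424570730$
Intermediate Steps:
$H{\left(P \right)} = \frac{P^{2}}{6}$
$\left(49676 + Q{\left(-173 \right)}\right) \left(H{\left(8 \right)} + 8566\right) = \left(49676 - 173\right) \left(\frac{8^{2}}{6} + 8566\right) = 49503 \left(\frac{1}{6} \cdot 64 + 8566\right) = 49503 \left(\frac{32}{3} + 8566\right) = 49503 \cdot \frac{25730}{3} = 424570730$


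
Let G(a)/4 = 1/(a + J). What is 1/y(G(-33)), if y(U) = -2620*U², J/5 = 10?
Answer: -289/41920 ≈ -0.0068941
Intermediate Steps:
J = 50 (J = 5*10 = 50)
G(a) = 4/(50 + a) (G(a) = 4/(a + 50) = 4/(50 + a))
1/y(G(-33)) = 1/(-2620*16/(50 - 33)²) = 1/(-2620*(4/17)²) = 1/(-2620*16/289) = 1/(-41920/289) = -289/41920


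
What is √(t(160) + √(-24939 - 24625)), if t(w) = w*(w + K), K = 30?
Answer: √(30400 + 2*I*√12391) ≈ 174.36 + 0.6384*I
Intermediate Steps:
t(w) = w*(30 + w) (t(w) = w*(w + 30) = w*(30 + w))
√(t(160) + √(-24939 - 24625)) = √(160*(30 + 160) + √(-24939 - 24625)) = √(160*190 + √(-49564)) = √(30400 + 2*I*√12391)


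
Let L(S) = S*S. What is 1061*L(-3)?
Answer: 9549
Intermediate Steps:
L(S) = S²
1061*L(-3) = 1061*(-3)² = 1061*9 = 9549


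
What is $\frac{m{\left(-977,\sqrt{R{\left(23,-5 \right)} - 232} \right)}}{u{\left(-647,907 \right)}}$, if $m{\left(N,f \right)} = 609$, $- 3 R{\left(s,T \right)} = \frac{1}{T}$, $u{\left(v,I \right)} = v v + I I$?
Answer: $\frac{21}{42802} \approx 0.00049063$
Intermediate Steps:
$u{\left(v,I \right)} = I^{2} + v^{2}$ ($u{\left(v,I \right)} = v^{2} + I^{2} = I^{2} + v^{2}$)
$R{\left(s,T \right)} = - \frac{1}{3 T}$
$\frac{m{\left(-977,\sqrt{R{\left(23,-5 \right)} - 232} \right)}}{u{\left(-647,907 \right)}} = \frac{609}{907^{2} + \left(-647\right)^{2}} = \frac{609}{822649 + 418609} = \frac{609}{1241258} = 609 \cdot \frac{1}{1241258} = \frac{21}{42802}$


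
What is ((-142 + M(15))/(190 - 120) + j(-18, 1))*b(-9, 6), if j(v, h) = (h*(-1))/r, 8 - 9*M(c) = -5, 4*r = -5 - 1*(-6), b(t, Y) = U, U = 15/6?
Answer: -3785/252 ≈ -15.020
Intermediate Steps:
U = 5/2 (U = 15*(⅙) = 5/2 ≈ 2.5000)
b(t, Y) = 5/2
r = ¼ (r = (-5 - 1*(-6))/4 = (-5 + 6)/4 = (¼)*1 = ¼ ≈ 0.25000)
M(c) = 13/9 (M(c) = 8/9 - ⅑*(-5) = 8/9 + 5/9 = 13/9)
j(v, h) = -4*h (j(v, h) = (h*(-1))/(¼) = -h*4 = -4*h)
((-142 + M(15))/(190 - 120) + j(-18, 1))*b(-9, 6) = ((-142 + 13/9)/(190 - 120) - 4*1)*(5/2) = (-1265/9/70 - 4)*(5/2) = (-1265/9*1/70 - 4)*(5/2) = (-253/126 - 4)*(5/2) = -757/126*5/2 = -3785/252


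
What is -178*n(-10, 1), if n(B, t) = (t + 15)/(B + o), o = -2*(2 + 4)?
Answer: 1424/11 ≈ 129.45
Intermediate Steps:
o = -12 (o = -2*6 = -12)
n(B, t) = (15 + t)/(-12 + B) (n(B, t) = (t + 15)/(B - 12) = (15 + t)/(-12 + B))
-178*n(-10, 1) = -178*(15 + 1)/(-12 - 10) = -178*16/(-22) = -(-89)*16/11 = -178*(-8/11) = 1424/11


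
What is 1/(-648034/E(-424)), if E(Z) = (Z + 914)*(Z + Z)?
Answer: 207760/324017 ≈ 0.64120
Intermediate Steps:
E(Z) = 2*Z*(914 + Z) (E(Z) = (914 + Z)*(2*Z) = 2*Z*(914 + Z))
1/(-648034/E(-424)) = 1/(-648034*(-1/(848*(914 - 424)))) = 1/(-648034/(2*(-424)*490)) = 1/(-648034/(-415520)) = 1/(-648034*(-1/415520)) = 1/(324017/207760) = 207760/324017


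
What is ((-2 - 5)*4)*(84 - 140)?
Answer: 1568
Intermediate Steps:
((-2 - 5)*4)*(84 - 140) = -7*4*(-56) = -28*(-56) = 1568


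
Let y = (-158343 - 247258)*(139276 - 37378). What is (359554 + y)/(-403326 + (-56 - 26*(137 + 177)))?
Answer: 20664785572/205773 ≈ 1.0043e+5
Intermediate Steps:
y = -41329930698 (y = -405601*101898 = -41329930698)
(359554 + y)/(-403326 + (-56 - 26*(137 + 177))) = (359554 - 41329930698)/(-403326 + (-56 - 26*(137 + 177))) = -41329571144/(-403326 + (-56 - 26*314)) = -41329571144/(-403326 + (-56 - 8164)) = -41329571144/(-403326 - 8220) = -41329571144/(-411546) = -41329571144*(-1/411546) = 20664785572/205773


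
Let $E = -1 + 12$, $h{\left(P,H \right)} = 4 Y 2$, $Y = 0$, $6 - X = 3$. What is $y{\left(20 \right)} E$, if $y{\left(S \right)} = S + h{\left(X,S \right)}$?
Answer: $220$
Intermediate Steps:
$X = 3$ ($X = 6 - 3 = 3$)
$h{\left(P,H \right)} = 0$ ($h{\left(P,H \right)} = 4 \cdot 0 \cdot 2 = 0 \cdot 2 = 0$)
$y{\left(S \right)} = S$ ($y{\left(S \right)} = S + 0 = S$)
$E = 11$
$y{\left(20 \right)} E = 20 \cdot 11 = 220$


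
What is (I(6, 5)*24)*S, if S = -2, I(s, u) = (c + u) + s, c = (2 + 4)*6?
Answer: -2256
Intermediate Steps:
c = 36 (c = 6*6 = 36)
I(s, u) = 36 + s + u (I(s, u) = (36 + u) + s = 36 + s + u)
(I(6, 5)*24)*S = ((36 + 6 + 5)*24)*(-2) = (47*24)*(-2) = 1128*(-2) = -2256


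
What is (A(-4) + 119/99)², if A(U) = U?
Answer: 76729/9801 ≈ 7.8287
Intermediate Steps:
(A(-4) + 119/99)² = (-4 + 119/99)² = (-277/99)² = 76729/9801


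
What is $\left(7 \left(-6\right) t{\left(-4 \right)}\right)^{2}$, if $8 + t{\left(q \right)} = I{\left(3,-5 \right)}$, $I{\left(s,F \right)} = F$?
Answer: $298116$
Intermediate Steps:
$t{\left(q \right)} = -13$ ($t{\left(q \right)} = -8 - 5 = -13$)
$\left(7 \left(-6\right) t{\left(-4 \right)}\right)^{2} = \left(7 \left(-6\right) \left(-13\right)\right)^{2} = \left(\left(-42\right) \left(-13\right)\right)^{2} = 546^{2} = 298116$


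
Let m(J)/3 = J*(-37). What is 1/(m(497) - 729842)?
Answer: -1/785009 ≈ -1.2739e-6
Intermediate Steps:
m(J) = -111*J (m(J) = 3*(J*(-37)) = 3*(-37*J) = -111*J)
1/(m(497) - 729842) = 1/(-111*497 - 729842) = 1/(-55167 - 729842) = 1/(-785009) = -1/785009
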